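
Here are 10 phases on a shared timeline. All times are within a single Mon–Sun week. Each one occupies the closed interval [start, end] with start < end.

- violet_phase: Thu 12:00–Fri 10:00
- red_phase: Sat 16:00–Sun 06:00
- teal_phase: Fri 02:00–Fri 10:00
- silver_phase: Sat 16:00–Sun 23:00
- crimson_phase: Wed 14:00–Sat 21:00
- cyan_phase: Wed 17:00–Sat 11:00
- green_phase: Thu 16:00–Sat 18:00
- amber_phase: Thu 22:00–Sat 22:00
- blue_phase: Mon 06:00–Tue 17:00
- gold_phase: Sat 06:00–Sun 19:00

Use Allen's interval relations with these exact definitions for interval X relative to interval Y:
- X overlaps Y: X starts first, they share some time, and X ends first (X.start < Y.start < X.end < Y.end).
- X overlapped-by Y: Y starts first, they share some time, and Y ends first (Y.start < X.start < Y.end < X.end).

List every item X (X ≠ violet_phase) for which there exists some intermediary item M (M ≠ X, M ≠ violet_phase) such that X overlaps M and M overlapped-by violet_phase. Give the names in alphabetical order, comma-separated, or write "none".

crimson_phase, cyan_phase, green_phase

Target violet_phase = [Thu 12:00, Fri 10:00].
Intermediaries M with M overlapped-by violet_phase: amber_phase, green_phase.
Via amber_phase — items with X overlaps amber_phase: crimson_phase, cyan_phase, green_phase.
Via green_phase — items with X overlaps green_phase: cyan_phase.
Union: crimson_phase, cyan_phase, green_phase.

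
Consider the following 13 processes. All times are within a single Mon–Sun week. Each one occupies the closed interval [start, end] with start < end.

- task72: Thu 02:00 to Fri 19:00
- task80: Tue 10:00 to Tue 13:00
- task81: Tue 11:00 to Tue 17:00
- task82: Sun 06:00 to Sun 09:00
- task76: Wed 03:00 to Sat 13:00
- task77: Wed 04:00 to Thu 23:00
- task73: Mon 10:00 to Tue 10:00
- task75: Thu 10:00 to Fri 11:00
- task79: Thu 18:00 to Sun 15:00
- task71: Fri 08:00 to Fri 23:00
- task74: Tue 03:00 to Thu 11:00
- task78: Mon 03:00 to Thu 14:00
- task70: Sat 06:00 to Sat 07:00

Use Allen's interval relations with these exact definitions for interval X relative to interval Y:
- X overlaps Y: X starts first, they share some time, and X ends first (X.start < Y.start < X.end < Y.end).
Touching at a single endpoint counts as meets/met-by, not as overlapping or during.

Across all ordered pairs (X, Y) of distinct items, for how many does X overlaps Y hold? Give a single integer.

Checking all 156 ordered pairs for relation 'overlaps'; matching pairs in alphabetical order:
(task72, task71): task72 overlaps task71 ✓
(task72, task79): task72 overlaps task79 ✓
(task73, task74): task73 overlaps task74 ✓
(task74, task72): task74 overlaps task72 ✓
(task74, task75): task74 overlaps task75 ✓
(task74, task76): task74 overlaps task76 ✓
(task74, task77): task74 overlaps task77 ✓
(task75, task71): task75 overlaps task71 ✓
(task75, task79): task75 overlaps task79 ✓
(task76, task79): task76 overlaps task79 ✓
(task77, task72): task77 overlaps task72 ✓
(task77, task75): task77 overlaps task75 ✓
(task77, task79): task77 overlaps task79 ✓
(task78, task72): task78 overlaps task72 ✓
(task78, task75): task78 overlaps task75 ✓
(task78, task76): task78 overlaps task76 ✓
(task78, task77): task78 overlaps task77 ✓
(task80, task81): task80 overlaps task81 ✓
Count: 18.

18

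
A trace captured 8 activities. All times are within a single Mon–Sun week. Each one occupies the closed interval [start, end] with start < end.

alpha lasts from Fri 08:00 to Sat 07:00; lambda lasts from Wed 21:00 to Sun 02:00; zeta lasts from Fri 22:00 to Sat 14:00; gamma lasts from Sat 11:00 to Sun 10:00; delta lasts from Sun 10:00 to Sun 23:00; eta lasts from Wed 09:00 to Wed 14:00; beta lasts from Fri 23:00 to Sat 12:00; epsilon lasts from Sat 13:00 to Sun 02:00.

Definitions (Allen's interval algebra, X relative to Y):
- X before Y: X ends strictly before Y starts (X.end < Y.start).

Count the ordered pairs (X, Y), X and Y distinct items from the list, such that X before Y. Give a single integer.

Checking all 56 ordered pairs for relation 'before'; matching pairs in alphabetical order:
(alpha, delta): alpha before delta ✓
(alpha, epsilon): alpha before epsilon ✓
(alpha, gamma): alpha before gamma ✓
(beta, delta): beta before delta ✓
(beta, epsilon): beta before epsilon ✓
(epsilon, delta): epsilon before delta ✓
(eta, alpha): eta before alpha ✓
(eta, beta): eta before beta ✓
(eta, delta): eta before delta ✓
(eta, epsilon): eta before epsilon ✓
(eta, gamma): eta before gamma ✓
(eta, lambda): eta before lambda ✓
(eta, zeta): eta before zeta ✓
(lambda, delta): lambda before delta ✓
(zeta, delta): zeta before delta ✓
Count: 15.

15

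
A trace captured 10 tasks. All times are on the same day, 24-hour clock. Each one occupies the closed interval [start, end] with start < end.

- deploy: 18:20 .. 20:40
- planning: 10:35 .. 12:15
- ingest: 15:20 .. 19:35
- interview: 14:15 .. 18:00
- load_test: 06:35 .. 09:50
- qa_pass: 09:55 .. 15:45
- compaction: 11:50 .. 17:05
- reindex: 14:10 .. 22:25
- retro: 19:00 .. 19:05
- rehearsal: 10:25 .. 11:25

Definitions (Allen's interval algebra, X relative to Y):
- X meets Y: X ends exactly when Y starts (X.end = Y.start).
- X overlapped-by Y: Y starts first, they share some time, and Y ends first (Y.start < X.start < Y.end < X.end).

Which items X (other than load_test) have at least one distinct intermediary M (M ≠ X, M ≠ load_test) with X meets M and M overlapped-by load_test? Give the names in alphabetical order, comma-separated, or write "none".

none

Target load_test = [06:35, 09:50].
Intermediaries M with M overlapped-by load_test: none.
Union: none.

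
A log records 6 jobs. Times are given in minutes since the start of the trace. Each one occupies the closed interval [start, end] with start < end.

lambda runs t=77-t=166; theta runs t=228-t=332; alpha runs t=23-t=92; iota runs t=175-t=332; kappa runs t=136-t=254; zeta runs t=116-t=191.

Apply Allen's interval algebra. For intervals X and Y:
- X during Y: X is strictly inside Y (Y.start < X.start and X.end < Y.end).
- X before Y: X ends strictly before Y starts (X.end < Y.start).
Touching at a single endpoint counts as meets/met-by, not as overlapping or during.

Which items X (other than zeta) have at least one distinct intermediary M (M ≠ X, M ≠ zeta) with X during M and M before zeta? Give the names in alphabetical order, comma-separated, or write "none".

Target zeta = [t=116, t=191].
Intermediaries M with M before zeta: alpha.
Via alpha — items with X during alpha: none.
Union: none.

none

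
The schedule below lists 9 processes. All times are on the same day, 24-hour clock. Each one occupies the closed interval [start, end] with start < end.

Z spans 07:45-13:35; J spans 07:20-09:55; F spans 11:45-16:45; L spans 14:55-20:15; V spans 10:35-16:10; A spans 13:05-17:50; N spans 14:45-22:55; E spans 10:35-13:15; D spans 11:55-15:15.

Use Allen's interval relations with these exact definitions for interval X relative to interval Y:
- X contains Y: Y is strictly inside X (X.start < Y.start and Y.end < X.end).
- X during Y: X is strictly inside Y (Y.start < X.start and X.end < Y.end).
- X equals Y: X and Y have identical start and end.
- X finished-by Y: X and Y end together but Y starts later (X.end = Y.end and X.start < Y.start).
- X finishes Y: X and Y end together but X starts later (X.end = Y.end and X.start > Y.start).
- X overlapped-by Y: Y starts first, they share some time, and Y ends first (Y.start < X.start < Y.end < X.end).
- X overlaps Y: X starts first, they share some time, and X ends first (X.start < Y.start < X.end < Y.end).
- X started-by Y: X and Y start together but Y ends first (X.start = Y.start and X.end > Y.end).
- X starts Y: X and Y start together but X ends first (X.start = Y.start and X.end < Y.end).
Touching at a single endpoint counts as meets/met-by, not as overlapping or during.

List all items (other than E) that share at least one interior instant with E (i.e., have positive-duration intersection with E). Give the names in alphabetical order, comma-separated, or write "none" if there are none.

Target E = [10:35, 13:15].
A [13:05, 17:50] → overlapped-by → yes.
D [11:55, 15:15] → overlapped-by → yes.
F [11:45, 16:45] → overlapped-by → yes.
J [07:20, 09:55] → before → no.
L [14:55, 20:15] → after → no.
N [14:45, 22:55] → after → no.
V [10:35, 16:10] → started-by → yes.
Z [07:45, 13:35] → contains → yes.
Result: A, D, F, V, Z.

A, D, F, V, Z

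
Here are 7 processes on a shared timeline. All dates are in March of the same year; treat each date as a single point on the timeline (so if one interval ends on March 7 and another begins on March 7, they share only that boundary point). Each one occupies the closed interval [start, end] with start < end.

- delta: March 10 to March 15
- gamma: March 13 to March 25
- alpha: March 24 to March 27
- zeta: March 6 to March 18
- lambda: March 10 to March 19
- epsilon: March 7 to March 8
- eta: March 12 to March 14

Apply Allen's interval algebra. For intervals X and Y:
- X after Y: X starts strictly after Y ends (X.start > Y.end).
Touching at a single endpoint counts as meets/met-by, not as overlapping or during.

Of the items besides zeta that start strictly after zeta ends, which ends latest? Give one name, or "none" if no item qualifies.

alpha

Target zeta = [March 6, March 18].
alpha [March 24, March 27] → after → candidate.
delta [March 10, March 15] → during → excluded.
epsilon [March 7, March 8] → during → excluded.
eta [March 12, March 14] → during → excluded.
gamma [March 13, March 25] → overlapped-by → excluded.
lambda [March 10, March 19] → overlapped-by → excluded.
Among candidates, latest end is March 27 → alpha.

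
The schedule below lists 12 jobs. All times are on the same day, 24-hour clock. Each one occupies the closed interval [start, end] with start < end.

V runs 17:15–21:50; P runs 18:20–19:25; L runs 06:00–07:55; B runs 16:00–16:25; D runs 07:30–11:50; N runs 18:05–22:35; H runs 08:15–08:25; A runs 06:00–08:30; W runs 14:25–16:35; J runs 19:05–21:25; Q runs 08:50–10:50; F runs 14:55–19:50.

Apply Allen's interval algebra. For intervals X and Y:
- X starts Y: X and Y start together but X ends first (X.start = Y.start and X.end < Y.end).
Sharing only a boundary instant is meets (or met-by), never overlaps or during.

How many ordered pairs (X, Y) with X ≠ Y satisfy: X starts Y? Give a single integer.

1

Checking all 132 ordered pairs for relation 'starts'; matching pairs in alphabetical order:
(L, A): L starts A ✓
Count: 1.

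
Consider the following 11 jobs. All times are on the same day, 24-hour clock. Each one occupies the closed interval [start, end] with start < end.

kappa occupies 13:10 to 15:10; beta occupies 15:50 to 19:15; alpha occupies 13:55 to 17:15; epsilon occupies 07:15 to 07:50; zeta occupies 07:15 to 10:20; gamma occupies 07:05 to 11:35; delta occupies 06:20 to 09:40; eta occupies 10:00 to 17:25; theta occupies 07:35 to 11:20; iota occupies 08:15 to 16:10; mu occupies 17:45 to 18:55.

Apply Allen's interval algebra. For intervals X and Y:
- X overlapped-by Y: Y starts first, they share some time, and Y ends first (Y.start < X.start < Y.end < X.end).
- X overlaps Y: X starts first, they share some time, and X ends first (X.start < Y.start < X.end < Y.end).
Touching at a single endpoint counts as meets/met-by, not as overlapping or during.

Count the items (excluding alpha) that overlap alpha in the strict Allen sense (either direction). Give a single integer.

Target alpha = [13:55, 17:15].
beta [15:50, 19:15] → overlapped-by → counts.
delta [06:20, 09:40] → before → no.
epsilon [07:15, 07:50] → before → no.
eta [10:00, 17:25] → contains → no.
gamma [07:05, 11:35] → before → no.
iota [08:15, 16:10] → overlaps → counts.
kappa [13:10, 15:10] → overlaps → counts.
mu [17:45, 18:55] → after → no.
theta [07:35, 11:20] → before → no.
zeta [07:15, 10:20] → before → no.
Total: 3.

3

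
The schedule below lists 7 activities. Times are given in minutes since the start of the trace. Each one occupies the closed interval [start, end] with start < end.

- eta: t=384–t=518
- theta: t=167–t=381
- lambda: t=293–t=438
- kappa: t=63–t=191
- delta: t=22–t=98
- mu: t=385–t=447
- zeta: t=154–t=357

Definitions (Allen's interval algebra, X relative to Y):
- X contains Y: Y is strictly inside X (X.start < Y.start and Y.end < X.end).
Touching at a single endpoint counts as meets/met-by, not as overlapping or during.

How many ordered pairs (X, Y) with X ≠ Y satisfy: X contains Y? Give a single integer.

Checking all 42 ordered pairs for relation 'contains'; matching pairs in alphabetical order:
(eta, mu): eta contains mu ✓
Count: 1.

1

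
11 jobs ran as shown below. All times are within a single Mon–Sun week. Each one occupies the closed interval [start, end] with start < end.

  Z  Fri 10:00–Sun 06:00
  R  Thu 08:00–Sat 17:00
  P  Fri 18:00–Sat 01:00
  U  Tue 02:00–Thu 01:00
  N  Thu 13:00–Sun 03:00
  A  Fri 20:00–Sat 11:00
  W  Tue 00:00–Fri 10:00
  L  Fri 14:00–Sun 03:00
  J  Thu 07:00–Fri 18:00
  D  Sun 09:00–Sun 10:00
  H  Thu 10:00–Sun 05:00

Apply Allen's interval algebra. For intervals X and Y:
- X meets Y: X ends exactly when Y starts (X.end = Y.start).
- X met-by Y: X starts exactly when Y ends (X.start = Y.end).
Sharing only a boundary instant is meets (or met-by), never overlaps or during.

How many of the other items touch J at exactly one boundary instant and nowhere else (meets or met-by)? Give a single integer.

1

Target J = [Thu 07:00, Fri 18:00].
A [Fri 20:00, Sat 11:00] → after → no.
D [Sun 09:00, Sun 10:00] → after → no.
H [Thu 10:00, Sun 05:00] → overlapped-by → no.
L [Fri 14:00, Sun 03:00] → overlapped-by → no.
N [Thu 13:00, Sun 03:00] → overlapped-by → no.
P [Fri 18:00, Sat 01:00] → met-by → counts.
R [Thu 08:00, Sat 17:00] → overlapped-by → no.
U [Tue 02:00, Thu 01:00] → before → no.
W [Tue 00:00, Fri 10:00] → overlaps → no.
Z [Fri 10:00, Sun 06:00] → overlapped-by → no.
Total: 1.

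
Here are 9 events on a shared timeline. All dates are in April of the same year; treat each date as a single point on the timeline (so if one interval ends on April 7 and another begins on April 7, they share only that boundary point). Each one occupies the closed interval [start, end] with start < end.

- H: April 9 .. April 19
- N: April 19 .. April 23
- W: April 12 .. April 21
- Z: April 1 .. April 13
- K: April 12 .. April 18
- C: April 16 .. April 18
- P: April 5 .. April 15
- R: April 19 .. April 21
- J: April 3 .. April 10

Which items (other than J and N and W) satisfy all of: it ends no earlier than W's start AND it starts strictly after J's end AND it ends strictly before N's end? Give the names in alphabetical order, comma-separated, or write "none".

C, K, R

Conditions: its end is no earlier than W's start (X.end >= April 12) AND its start is strictly after J's end (X.start > April 10) AND its end is strictly before N's end (X.end < April 23).
C: end April 18 >= April 12? ✓; start April 16 > April 10? ✓; end April 18 < April 23? ✓ → yes.
H: end April 19 >= April 12? ✓; start April 9 > April 10? ✗; end April 19 < April 23? ✓ → no.
K: end April 18 >= April 12? ✓; start April 12 > April 10? ✓; end April 18 < April 23? ✓ → yes.
P: end April 15 >= April 12? ✓; start April 5 > April 10? ✗; end April 15 < April 23? ✓ → no.
R: end April 21 >= April 12? ✓; start April 19 > April 10? ✓; end April 21 < April 23? ✓ → yes.
Z: end April 13 >= April 12? ✓; start April 1 > April 10? ✗; end April 13 < April 23? ✓ → no.
Result: C, K, R.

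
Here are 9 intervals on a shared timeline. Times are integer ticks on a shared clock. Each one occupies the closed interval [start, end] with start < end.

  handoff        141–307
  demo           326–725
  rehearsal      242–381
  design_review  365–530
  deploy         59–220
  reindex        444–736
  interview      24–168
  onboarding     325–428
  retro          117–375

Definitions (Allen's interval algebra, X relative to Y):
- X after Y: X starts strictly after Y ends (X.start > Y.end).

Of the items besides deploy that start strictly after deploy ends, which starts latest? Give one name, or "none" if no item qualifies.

Target deploy = [59, 220].
demo [326, 725] → after → candidate.
design_review [365, 530] → after → candidate.
handoff [141, 307] → overlapped-by → excluded.
interview [24, 168] → overlaps → excluded.
onboarding [325, 428] → after → candidate.
rehearsal [242, 381] → after → candidate.
reindex [444, 736] → after → candidate.
retro [117, 375] → overlapped-by → excluded.
Among candidates, latest start is 444 → reindex.

reindex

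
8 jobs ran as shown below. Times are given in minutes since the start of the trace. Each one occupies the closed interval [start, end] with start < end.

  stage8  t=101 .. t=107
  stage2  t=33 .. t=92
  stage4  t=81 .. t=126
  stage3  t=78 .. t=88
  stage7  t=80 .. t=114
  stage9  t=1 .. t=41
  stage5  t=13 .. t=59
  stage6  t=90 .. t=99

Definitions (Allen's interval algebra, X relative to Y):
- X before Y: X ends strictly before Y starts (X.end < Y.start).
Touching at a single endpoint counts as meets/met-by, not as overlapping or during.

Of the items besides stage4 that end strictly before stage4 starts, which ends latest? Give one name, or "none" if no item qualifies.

Target stage4 = [t=81, t=126].
stage2 [t=33, t=92] → overlaps → excluded.
stage3 [t=78, t=88] → overlaps → excluded.
stage5 [t=13, t=59] → before → candidate.
stage6 [t=90, t=99] → during → excluded.
stage7 [t=80, t=114] → overlaps → excluded.
stage8 [t=101, t=107] → during → excluded.
stage9 [t=1, t=41] → before → candidate.
Among candidates, latest end is t=59 → stage5.

stage5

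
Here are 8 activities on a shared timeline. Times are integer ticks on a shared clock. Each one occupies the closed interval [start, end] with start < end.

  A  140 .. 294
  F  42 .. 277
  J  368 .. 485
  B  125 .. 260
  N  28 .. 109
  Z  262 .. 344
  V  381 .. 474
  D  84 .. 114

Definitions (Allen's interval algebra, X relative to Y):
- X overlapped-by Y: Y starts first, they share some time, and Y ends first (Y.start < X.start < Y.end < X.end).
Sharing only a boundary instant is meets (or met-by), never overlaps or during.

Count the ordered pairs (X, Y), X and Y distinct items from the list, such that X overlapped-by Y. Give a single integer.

6

Checking all 56 ordered pairs for relation 'overlapped-by'; matching pairs in alphabetical order:
(A, B): A overlapped-by B ✓
(A, F): A overlapped-by F ✓
(D, N): D overlapped-by N ✓
(F, N): F overlapped-by N ✓
(Z, A): Z overlapped-by A ✓
(Z, F): Z overlapped-by F ✓
Count: 6.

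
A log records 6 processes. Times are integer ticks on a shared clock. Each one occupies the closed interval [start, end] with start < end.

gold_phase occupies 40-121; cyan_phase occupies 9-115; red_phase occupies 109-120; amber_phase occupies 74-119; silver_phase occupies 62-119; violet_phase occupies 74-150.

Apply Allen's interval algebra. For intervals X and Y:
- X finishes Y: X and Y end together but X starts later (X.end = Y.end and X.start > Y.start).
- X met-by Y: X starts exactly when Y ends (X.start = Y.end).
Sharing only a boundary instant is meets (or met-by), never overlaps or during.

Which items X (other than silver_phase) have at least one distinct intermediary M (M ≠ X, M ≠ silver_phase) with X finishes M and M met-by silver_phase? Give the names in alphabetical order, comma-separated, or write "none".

none

Target silver_phase = [62, 119].
Intermediaries M with M met-by silver_phase: none.
Union: none.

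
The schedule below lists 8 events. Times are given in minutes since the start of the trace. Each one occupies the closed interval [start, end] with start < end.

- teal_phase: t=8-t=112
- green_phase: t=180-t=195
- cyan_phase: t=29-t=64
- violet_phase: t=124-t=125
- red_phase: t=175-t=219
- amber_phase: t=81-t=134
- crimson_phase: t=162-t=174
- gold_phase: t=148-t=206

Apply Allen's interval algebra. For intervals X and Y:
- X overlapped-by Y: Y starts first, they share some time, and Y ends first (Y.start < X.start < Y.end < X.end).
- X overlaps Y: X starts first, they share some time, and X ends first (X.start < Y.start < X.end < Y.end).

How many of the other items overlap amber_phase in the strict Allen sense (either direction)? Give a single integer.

1

Target amber_phase = [t=81, t=134].
crimson_phase [t=162, t=174] → after → no.
cyan_phase [t=29, t=64] → before → no.
gold_phase [t=148, t=206] → after → no.
green_phase [t=180, t=195] → after → no.
red_phase [t=175, t=219] → after → no.
teal_phase [t=8, t=112] → overlaps → counts.
violet_phase [t=124, t=125] → during → no.
Total: 1.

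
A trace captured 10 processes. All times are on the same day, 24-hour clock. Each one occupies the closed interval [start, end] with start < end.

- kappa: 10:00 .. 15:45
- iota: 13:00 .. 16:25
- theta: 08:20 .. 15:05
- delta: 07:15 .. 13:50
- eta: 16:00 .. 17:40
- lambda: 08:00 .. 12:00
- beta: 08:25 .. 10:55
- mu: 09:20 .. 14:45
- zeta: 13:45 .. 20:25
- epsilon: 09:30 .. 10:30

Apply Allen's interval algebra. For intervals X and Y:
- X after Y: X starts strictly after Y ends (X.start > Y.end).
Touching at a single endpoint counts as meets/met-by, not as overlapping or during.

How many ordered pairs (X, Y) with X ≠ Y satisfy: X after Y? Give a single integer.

13

Checking all 90 ordered pairs for relation 'after'; matching pairs in alphabetical order:
(eta, beta): eta after beta ✓
(eta, delta): eta after delta ✓
(eta, epsilon): eta after epsilon ✓
(eta, kappa): eta after kappa ✓
(eta, lambda): eta after lambda ✓
(eta, mu): eta after mu ✓
(eta, theta): eta after theta ✓
(iota, beta): iota after beta ✓
(iota, epsilon): iota after epsilon ✓
(iota, lambda): iota after lambda ✓
(zeta, beta): zeta after beta ✓
(zeta, epsilon): zeta after epsilon ✓
(zeta, lambda): zeta after lambda ✓
Count: 13.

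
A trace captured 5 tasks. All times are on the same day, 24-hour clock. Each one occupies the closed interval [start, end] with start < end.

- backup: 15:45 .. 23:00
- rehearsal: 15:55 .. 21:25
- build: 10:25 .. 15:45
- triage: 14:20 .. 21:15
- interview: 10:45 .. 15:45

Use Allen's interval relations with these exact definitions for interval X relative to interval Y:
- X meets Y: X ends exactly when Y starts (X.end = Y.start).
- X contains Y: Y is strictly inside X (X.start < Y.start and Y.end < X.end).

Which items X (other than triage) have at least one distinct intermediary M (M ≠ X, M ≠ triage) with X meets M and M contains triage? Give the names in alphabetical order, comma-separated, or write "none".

none

Target triage = [14:20, 21:15].
Intermediaries M with M contains triage: none.
Union: none.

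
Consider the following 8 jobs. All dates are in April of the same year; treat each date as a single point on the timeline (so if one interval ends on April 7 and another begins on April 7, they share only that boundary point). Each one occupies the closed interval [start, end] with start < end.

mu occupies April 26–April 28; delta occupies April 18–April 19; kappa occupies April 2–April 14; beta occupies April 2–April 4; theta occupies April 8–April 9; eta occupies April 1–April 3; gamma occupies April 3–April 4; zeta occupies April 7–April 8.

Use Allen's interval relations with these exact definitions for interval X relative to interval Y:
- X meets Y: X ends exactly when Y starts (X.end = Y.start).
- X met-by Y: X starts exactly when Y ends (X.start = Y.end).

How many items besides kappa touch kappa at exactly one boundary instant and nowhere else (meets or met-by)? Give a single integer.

0

Target kappa = [April 2, April 14].
beta [April 2, April 4] → starts → no.
delta [April 18, April 19] → after → no.
eta [April 1, April 3] → overlaps → no.
gamma [April 3, April 4] → during → no.
mu [April 26, April 28] → after → no.
theta [April 8, April 9] → during → no.
zeta [April 7, April 8] → during → no.
Total: 0.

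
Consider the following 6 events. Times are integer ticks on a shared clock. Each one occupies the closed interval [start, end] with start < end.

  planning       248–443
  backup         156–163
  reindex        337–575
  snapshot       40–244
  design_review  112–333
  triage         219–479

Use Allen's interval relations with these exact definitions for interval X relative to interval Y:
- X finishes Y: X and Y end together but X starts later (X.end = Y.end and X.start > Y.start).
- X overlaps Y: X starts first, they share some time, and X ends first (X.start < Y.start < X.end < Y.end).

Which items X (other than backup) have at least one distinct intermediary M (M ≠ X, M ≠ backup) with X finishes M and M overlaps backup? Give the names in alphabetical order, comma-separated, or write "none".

none

Target backup = [156, 163].
Intermediaries M with M overlaps backup: none.
Union: none.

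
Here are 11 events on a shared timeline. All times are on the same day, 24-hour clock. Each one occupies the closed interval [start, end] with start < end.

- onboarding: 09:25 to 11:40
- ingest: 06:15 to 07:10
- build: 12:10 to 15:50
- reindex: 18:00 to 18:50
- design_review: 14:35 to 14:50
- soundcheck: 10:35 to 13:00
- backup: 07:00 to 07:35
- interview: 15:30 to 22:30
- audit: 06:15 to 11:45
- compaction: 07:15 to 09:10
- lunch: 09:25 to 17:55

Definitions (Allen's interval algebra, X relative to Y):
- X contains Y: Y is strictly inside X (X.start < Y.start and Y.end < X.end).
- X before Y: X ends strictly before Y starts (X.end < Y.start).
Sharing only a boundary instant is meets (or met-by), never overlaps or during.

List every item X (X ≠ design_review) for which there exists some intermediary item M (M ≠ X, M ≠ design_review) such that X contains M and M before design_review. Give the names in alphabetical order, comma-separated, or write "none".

audit, lunch

Target design_review = [14:35, 14:50].
Intermediaries M with M before design_review: audit, backup, compaction, ingest, onboarding, soundcheck.
Via audit — items with X contains audit: none.
Via backup — items with X contains backup: audit.
Via compaction — items with X contains compaction: audit.
Via ingest — items with X contains ingest: none.
Via onboarding — items with X contains onboarding: audit.
Via soundcheck — items with X contains soundcheck: lunch.
Union: audit, lunch.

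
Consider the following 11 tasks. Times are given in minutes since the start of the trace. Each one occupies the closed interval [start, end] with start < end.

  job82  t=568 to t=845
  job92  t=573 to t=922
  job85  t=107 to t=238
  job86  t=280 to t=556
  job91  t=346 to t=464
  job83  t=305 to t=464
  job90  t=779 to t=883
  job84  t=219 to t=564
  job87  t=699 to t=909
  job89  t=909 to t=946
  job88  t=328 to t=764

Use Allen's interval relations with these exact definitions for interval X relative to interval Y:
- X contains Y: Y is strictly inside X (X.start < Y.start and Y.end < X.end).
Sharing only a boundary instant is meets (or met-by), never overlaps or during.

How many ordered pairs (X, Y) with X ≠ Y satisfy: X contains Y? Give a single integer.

9

Checking all 110 ordered pairs for relation 'contains'; matching pairs in alphabetical order:
(job84, job83): job84 contains job83 ✓
(job84, job86): job84 contains job86 ✓
(job84, job91): job84 contains job91 ✓
(job86, job83): job86 contains job83 ✓
(job86, job91): job86 contains job91 ✓
(job87, job90): job87 contains job90 ✓
(job88, job91): job88 contains job91 ✓
(job92, job87): job92 contains job87 ✓
(job92, job90): job92 contains job90 ✓
Count: 9.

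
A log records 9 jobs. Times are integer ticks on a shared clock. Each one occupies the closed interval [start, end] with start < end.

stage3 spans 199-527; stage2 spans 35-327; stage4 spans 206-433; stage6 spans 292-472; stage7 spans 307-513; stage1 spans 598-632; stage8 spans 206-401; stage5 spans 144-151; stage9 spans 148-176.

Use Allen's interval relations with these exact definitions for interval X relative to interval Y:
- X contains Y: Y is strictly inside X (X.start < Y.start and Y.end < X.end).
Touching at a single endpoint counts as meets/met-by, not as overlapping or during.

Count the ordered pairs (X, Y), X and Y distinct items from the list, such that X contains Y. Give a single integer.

Checking all 72 ordered pairs for relation 'contains'; matching pairs in alphabetical order:
(stage2, stage5): stage2 contains stage5 ✓
(stage2, stage9): stage2 contains stage9 ✓
(stage3, stage4): stage3 contains stage4 ✓
(stage3, stage6): stage3 contains stage6 ✓
(stage3, stage7): stage3 contains stage7 ✓
(stage3, stage8): stage3 contains stage8 ✓
Count: 6.

6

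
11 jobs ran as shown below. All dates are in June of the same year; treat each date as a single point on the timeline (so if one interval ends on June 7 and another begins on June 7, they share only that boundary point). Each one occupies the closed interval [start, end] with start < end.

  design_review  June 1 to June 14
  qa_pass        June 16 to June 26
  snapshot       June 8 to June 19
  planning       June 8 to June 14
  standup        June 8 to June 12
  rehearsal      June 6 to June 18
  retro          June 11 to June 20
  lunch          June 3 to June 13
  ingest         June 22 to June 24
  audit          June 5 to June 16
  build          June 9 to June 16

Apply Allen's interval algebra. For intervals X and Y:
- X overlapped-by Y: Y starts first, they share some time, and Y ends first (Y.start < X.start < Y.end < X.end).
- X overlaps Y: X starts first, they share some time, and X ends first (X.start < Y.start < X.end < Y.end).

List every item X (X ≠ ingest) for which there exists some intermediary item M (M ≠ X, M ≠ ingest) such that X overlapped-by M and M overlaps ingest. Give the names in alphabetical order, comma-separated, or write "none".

Target ingest = [June 22, June 24].
Intermediaries M with M overlaps ingest: none.
Union: none.

none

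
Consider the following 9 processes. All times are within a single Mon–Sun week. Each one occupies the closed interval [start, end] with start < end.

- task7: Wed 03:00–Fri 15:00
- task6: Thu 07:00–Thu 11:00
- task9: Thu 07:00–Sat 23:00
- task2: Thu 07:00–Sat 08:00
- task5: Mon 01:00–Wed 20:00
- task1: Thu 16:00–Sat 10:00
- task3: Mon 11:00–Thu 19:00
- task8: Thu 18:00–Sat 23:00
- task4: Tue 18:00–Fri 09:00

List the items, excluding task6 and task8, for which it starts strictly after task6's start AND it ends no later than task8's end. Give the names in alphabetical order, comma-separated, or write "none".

task1

Conditions: its start is strictly after task6's start (X.start > Thu 07:00) AND its end is no later than task8's end (X.end <= Sat 23:00).
task1: start Thu 16:00 > Thu 07:00? ✓; end Sat 10:00 <= Sat 23:00? ✓ → yes.
task2: start Thu 07:00 > Thu 07:00? ✗; end Sat 08:00 <= Sat 23:00? ✓ → no.
task3: start Mon 11:00 > Thu 07:00? ✗; end Thu 19:00 <= Sat 23:00? ✓ → no.
task4: start Tue 18:00 > Thu 07:00? ✗; end Fri 09:00 <= Sat 23:00? ✓ → no.
task5: start Mon 01:00 > Thu 07:00? ✗; end Wed 20:00 <= Sat 23:00? ✓ → no.
task7: start Wed 03:00 > Thu 07:00? ✗; end Fri 15:00 <= Sat 23:00? ✓ → no.
task9: start Thu 07:00 > Thu 07:00? ✗; end Sat 23:00 <= Sat 23:00? ✓ → no.
Result: task1.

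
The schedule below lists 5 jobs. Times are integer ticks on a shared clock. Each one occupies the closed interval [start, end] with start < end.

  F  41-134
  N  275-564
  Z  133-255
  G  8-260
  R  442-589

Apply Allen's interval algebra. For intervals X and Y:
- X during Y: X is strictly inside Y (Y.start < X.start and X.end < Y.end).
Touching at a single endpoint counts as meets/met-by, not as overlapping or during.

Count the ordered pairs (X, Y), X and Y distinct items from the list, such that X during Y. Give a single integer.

2

Checking all 20 ordered pairs for relation 'during'; matching pairs in alphabetical order:
(F, G): F during G ✓
(Z, G): Z during G ✓
Count: 2.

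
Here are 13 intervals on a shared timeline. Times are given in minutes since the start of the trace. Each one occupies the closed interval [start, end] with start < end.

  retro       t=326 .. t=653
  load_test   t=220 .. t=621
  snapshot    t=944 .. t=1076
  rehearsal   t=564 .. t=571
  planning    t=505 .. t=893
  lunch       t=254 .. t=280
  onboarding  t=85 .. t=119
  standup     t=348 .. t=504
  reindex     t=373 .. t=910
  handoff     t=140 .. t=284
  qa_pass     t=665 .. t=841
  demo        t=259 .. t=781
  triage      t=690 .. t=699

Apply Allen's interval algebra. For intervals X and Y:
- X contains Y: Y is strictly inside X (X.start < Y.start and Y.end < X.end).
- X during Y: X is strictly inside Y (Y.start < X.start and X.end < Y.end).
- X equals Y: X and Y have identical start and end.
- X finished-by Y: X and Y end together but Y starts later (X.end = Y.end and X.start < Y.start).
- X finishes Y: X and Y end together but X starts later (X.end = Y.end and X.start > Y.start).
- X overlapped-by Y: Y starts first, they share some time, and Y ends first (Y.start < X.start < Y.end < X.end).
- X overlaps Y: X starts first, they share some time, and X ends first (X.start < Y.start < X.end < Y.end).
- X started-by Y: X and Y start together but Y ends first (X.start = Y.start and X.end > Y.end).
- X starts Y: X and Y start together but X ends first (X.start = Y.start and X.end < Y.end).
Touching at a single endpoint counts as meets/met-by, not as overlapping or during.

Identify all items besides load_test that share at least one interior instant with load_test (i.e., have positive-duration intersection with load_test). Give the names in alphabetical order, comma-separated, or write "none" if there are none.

Target load_test = [t=220, t=621].
demo [t=259, t=781] → overlapped-by → yes.
handoff [t=140, t=284] → overlaps → yes.
lunch [t=254, t=280] → during → yes.
onboarding [t=85, t=119] → before → no.
planning [t=505, t=893] → overlapped-by → yes.
qa_pass [t=665, t=841] → after → no.
rehearsal [t=564, t=571] → during → yes.
reindex [t=373, t=910] → overlapped-by → yes.
retro [t=326, t=653] → overlapped-by → yes.
snapshot [t=944, t=1076] → after → no.
standup [t=348, t=504] → during → yes.
triage [t=690, t=699] → after → no.
Result: demo, handoff, lunch, planning, rehearsal, reindex, retro, standup.

demo, handoff, lunch, planning, rehearsal, reindex, retro, standup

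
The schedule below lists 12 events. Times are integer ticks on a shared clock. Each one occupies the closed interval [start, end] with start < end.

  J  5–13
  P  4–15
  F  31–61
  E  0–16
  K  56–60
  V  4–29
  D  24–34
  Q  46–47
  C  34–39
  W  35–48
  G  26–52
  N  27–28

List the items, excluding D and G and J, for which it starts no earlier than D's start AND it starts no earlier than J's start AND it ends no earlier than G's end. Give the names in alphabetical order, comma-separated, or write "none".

F, K

Conditions: its start is no earlier than D's start (X.start >= 24) AND its start is no earlier than J's start (X.start >= 5) AND its end is no earlier than G's end (X.end >= 52).
C: start 34 >= 24? ✓; start 34 >= 5? ✓; end 39 >= 52? ✗ → no.
E: start 0 >= 24? ✗; start 0 >= 5? ✗; end 16 >= 52? ✗ → no.
F: start 31 >= 24? ✓; start 31 >= 5? ✓; end 61 >= 52? ✓ → yes.
K: start 56 >= 24? ✓; start 56 >= 5? ✓; end 60 >= 52? ✓ → yes.
N: start 27 >= 24? ✓; start 27 >= 5? ✓; end 28 >= 52? ✗ → no.
P: start 4 >= 24? ✗; start 4 >= 5? ✗; end 15 >= 52? ✗ → no.
Q: start 46 >= 24? ✓; start 46 >= 5? ✓; end 47 >= 52? ✗ → no.
V: start 4 >= 24? ✗; start 4 >= 5? ✗; end 29 >= 52? ✗ → no.
W: start 35 >= 24? ✓; start 35 >= 5? ✓; end 48 >= 52? ✗ → no.
Result: F, K.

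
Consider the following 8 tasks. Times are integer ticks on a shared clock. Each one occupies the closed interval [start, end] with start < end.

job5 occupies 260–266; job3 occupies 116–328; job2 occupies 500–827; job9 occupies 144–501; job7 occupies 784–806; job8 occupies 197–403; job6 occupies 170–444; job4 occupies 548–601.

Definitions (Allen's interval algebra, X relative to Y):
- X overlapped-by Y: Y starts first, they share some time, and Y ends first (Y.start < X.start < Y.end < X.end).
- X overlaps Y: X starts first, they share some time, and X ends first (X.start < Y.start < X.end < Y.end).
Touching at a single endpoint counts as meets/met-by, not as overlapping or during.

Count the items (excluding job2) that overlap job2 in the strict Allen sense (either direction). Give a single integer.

Target job2 = [500, 827].
job3 [116, 328] → before → no.
job4 [548, 601] → during → no.
job5 [260, 266] → before → no.
job6 [170, 444] → before → no.
job7 [784, 806] → during → no.
job8 [197, 403] → before → no.
job9 [144, 501] → overlaps → counts.
Total: 1.

1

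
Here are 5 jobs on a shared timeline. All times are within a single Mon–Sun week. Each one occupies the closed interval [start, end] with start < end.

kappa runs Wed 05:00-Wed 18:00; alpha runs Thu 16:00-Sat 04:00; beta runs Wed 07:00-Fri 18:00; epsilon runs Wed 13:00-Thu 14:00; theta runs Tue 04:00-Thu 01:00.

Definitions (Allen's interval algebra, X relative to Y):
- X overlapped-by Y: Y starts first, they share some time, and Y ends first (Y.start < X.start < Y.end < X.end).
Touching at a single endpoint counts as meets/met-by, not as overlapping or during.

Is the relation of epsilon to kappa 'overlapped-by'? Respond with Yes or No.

epsilon = [Wed 13:00, Thu 14:00], kappa = [Wed 05:00, Wed 18:00].
Actual relation of epsilon to kappa: overlapped-by.
Asked whether 'overlapped-by' holds → Yes.

Yes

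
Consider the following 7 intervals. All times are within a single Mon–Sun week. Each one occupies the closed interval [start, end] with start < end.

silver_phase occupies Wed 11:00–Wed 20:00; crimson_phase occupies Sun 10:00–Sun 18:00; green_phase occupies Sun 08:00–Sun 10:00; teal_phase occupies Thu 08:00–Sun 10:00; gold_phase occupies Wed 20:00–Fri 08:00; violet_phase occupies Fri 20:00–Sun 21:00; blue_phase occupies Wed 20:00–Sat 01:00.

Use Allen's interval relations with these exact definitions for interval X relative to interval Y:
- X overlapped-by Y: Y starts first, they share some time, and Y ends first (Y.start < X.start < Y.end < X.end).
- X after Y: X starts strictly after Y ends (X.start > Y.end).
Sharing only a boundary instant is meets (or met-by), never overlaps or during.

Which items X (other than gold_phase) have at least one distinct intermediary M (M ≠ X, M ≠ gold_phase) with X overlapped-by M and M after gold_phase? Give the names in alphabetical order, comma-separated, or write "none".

Target gold_phase = [Wed 20:00, Fri 08:00].
Intermediaries M with M after gold_phase: crimson_phase, green_phase, violet_phase.
Via crimson_phase — items with X overlapped-by crimson_phase: none.
Via green_phase — items with X overlapped-by green_phase: none.
Via violet_phase — items with X overlapped-by violet_phase: none.
Union: none.

none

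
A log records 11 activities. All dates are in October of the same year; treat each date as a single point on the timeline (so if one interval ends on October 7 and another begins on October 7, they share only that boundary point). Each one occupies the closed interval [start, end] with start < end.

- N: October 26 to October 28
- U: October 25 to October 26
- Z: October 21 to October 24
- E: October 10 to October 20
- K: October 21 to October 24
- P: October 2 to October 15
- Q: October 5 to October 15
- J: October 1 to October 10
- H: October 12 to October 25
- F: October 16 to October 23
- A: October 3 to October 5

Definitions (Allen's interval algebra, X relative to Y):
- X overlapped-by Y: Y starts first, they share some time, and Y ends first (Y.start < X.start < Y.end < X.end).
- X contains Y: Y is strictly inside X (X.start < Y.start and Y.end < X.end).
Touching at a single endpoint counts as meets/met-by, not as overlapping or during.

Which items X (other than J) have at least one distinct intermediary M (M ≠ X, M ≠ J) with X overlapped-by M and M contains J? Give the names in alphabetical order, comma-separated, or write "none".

none

Target J = [October 1, October 10].
Intermediaries M with M contains J: none.
Union: none.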